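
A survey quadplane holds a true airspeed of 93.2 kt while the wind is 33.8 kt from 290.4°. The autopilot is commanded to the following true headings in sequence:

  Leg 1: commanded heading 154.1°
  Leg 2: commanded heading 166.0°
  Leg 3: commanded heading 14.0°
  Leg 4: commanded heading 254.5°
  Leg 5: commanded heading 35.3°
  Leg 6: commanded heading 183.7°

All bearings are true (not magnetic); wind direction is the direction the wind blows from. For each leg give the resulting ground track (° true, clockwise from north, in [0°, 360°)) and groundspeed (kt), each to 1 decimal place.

Leg 1: heading 154.1°; drift -11.2° → track 142.9°, groundspeed 119.9 kt
Leg 2: heading 166.0°; drift -13.9° → track 152.1°, groundspeed 115.7 kt
Leg 3: heading 14.0°; drift +20.6° → track 34.6°, groundspeed 95.5 kt
Leg 4: heading 254.5°; drift -16.8° → track 237.7°, groundspeed 68.7 kt
Leg 5: heading 35.3°; drift +17.8° → track 53.1°, groundspeed 107.0 kt
Leg 6: heading 183.7°; drift -17.5° → track 166.2°, groundspeed 107.9 kt

Leg 1: track=142.9°, groundspeed=119.9 kt
Leg 2: track=152.1°, groundspeed=115.7 kt
Leg 3: track=34.6°, groundspeed=95.5 kt
Leg 4: track=237.7°, groundspeed=68.7 kt
Leg 5: track=53.1°, groundspeed=107.0 kt
Leg 6: track=166.2°, groundspeed=107.9 kt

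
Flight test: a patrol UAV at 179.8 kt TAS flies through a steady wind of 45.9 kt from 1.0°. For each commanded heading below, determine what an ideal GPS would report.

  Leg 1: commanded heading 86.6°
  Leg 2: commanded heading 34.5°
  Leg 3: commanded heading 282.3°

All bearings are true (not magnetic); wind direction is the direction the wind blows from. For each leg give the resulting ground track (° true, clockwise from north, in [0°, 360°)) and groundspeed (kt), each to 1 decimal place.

Leg 1: heading 86.6°; drift +14.6° → track 101.2°, groundspeed 182.1 kt
Leg 2: heading 34.5°; drift +10.1° → track 44.6°, groundspeed 143.8 kt
Leg 3: heading 282.3°; drift -14.8° → track 267.5°, groundspeed 176.6 kt

Leg 1: track=101.2°, groundspeed=182.1 kt
Leg 2: track=44.6°, groundspeed=143.8 kt
Leg 3: track=267.5°, groundspeed=176.6 kt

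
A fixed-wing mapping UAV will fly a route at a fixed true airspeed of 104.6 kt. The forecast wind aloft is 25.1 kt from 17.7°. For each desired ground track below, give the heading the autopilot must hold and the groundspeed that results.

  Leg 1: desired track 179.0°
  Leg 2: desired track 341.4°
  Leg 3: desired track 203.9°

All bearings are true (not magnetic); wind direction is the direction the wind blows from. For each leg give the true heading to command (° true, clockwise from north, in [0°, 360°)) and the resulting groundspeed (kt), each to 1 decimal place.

Leg 1: heading=174.6°, groundspeed=128.1 kt
Leg 2: heading=349.6°, groundspeed=83.3 kt
Leg 3: heading=205.4°, groundspeed=129.5 kt

Leg 1: desired track 179.0°; wind correction -4.4° → command heading 174.6°, groundspeed 128.1 kt
Leg 2: desired track 341.4°; wind correction +8.2° → command heading 349.6°, groundspeed 83.3 kt
Leg 3: desired track 203.9°; wind correction +1.5° → command heading 205.4°, groundspeed 129.5 kt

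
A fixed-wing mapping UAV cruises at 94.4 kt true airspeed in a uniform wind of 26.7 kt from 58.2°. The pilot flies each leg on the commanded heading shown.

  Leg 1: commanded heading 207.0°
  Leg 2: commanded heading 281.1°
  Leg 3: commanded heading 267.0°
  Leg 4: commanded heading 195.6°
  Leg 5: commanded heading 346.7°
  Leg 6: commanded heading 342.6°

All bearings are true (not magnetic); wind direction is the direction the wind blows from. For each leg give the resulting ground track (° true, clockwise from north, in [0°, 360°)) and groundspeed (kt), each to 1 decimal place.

Leg 1: track=213.7°, groundspeed=118.1 kt
Leg 2: track=272.0°, groundspeed=115.4 kt
Leg 3: track=260.8°, groundspeed=118.5 kt
Leg 4: track=204.6°, groundspeed=115.5 kt
Leg 5: track=330.3°, groundspeed=89.6 kt
Leg 6: track=326.2°, groundspeed=91.5 kt

Leg 1: heading 207.0°; drift +6.7° → track 213.7°, groundspeed 118.1 kt
Leg 2: heading 281.1°; drift -9.1° → track 272.0°, groundspeed 115.4 kt
Leg 3: heading 267.0°; drift -6.2° → track 260.8°, groundspeed 118.5 kt
Leg 4: heading 195.6°; drift +9.0° → track 204.6°, groundspeed 115.5 kt
Leg 5: heading 346.7°; drift -16.4° → track 330.3°, groundspeed 89.6 kt
Leg 6: heading 342.6°; drift -16.4° → track 326.2°, groundspeed 91.5 kt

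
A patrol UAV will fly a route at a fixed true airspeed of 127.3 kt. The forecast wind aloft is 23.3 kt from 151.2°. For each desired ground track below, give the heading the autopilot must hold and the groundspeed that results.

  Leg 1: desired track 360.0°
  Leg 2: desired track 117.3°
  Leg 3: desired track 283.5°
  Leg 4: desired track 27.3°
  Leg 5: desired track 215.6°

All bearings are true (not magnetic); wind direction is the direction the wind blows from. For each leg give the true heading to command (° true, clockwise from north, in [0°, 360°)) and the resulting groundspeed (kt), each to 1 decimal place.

Leg 1: desired track 360.0°; wind correction +5.1° → command heading 5.1°, groundspeed 147.2 kt
Leg 2: desired track 117.3°; wind correction +5.9° → command heading 123.2°, groundspeed 107.3 kt
Leg 3: desired track 283.5°; wind correction -7.8° → command heading 275.7°, groundspeed 141.8 kt
Leg 4: desired track 27.3°; wind correction +8.7° → command heading 36.0°, groundspeed 138.8 kt
Leg 5: desired track 215.6°; wind correction -9.5° → command heading 206.1°, groundspeed 115.5 kt

Leg 1: heading=5.1°, groundspeed=147.2 kt
Leg 2: heading=123.2°, groundspeed=107.3 kt
Leg 3: heading=275.7°, groundspeed=141.8 kt
Leg 4: heading=36.0°, groundspeed=138.8 kt
Leg 5: heading=206.1°, groundspeed=115.5 kt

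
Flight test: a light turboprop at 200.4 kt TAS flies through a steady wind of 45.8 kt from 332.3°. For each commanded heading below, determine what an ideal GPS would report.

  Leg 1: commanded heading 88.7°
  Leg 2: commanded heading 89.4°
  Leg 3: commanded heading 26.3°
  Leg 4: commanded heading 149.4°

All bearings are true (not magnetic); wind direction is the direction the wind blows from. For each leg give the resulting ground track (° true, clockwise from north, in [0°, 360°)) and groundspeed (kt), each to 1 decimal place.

Leg 1: heading 88.7°; drift +10.5° → track 99.2°, groundspeed 224.5 kt
Leg 2: heading 89.4°; drift +10.4° → track 99.8°, groundspeed 225.0 kt
Leg 3: heading 26.3°; drift +12.1° → track 38.4°, groundspeed 177.4 kt
Leg 4: heading 149.4°; drift +0.5° → track 149.9°, groundspeed 246.2 kt

Leg 1: track=99.2°, groundspeed=224.5 kt
Leg 2: track=99.8°, groundspeed=225.0 kt
Leg 3: track=38.4°, groundspeed=177.4 kt
Leg 4: track=149.9°, groundspeed=246.2 kt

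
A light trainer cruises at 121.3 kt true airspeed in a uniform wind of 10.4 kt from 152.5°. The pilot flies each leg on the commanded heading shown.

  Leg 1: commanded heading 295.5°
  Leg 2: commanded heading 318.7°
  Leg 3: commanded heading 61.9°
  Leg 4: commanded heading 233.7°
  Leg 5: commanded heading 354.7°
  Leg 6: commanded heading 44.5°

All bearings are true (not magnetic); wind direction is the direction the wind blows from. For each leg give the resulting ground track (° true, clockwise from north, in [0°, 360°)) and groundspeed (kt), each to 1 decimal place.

Leg 1: track=298.3°, groundspeed=129.8 kt
Leg 2: track=319.8°, groundspeed=131.4 kt
Leg 3: track=57.0°, groundspeed=121.9 kt
Leg 4: track=238.6°, groundspeed=120.1 kt
Leg 5: track=353.0°, groundspeed=131.0 kt
Leg 6: track=40.0°, groundspeed=124.9 kt

Leg 1: heading 295.5°; drift +2.8° → track 298.3°, groundspeed 129.8 kt
Leg 2: heading 318.7°; drift +1.1° → track 319.8°, groundspeed 131.4 kt
Leg 3: heading 61.9°; drift -4.9° → track 57.0°, groundspeed 121.9 kt
Leg 4: heading 233.7°; drift +4.9° → track 238.6°, groundspeed 120.1 kt
Leg 5: heading 354.7°; drift -1.7° → track 353.0°, groundspeed 131.0 kt
Leg 6: heading 44.5°; drift -4.5° → track 40.0°, groundspeed 124.9 kt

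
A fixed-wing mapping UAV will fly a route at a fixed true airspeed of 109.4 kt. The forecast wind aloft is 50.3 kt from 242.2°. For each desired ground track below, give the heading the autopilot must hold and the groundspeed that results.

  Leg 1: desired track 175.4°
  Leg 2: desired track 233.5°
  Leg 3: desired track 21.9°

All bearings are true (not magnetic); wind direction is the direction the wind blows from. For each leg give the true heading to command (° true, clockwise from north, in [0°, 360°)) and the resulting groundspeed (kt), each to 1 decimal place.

Leg 1: heading=200.4°, groundspeed=79.3 kt
Leg 2: heading=237.5°, groundspeed=59.4 kt
Leg 3: heading=4.6°, groundspeed=142.8 kt

Leg 1: desired track 175.4°; wind correction +25.0° → command heading 200.4°, groundspeed 79.3 kt
Leg 2: desired track 233.5°; wind correction +4.0° → command heading 237.5°, groundspeed 59.4 kt
Leg 3: desired track 21.9°; wind correction -17.3° → command heading 4.6°, groundspeed 142.8 kt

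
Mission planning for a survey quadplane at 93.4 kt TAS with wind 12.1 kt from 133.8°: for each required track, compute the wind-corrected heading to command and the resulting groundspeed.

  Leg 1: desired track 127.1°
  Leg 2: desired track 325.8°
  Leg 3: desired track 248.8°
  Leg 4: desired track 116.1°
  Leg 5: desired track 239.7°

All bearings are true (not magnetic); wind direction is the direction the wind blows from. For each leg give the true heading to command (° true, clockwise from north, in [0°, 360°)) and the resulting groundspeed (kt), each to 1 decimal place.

Leg 1: desired track 127.1°; wind correction +0.9° → command heading 128.0°, groundspeed 81.4 kt
Leg 2: desired track 325.8°; wind correction +1.5° → command heading 327.3°, groundspeed 105.2 kt
Leg 3: desired track 248.8°; wind correction -6.7° → command heading 242.1°, groundspeed 97.9 kt
Leg 4: desired track 116.1°; wind correction +2.3° → command heading 118.4°, groundspeed 81.8 kt
Leg 5: desired track 239.7°; wind correction -7.2° → command heading 232.5°, groundspeed 96.0 kt

Leg 1: heading=128.0°, groundspeed=81.4 kt
Leg 2: heading=327.3°, groundspeed=105.2 kt
Leg 3: heading=242.1°, groundspeed=97.9 kt
Leg 4: heading=118.4°, groundspeed=81.8 kt
Leg 5: heading=232.5°, groundspeed=96.0 kt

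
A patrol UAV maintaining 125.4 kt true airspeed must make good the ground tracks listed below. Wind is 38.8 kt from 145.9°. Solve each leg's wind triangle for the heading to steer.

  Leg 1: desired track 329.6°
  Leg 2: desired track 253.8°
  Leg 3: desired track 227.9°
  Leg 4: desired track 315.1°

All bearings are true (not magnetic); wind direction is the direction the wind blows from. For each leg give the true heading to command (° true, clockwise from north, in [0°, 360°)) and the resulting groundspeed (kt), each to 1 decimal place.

Leg 1: heading=330.7°, groundspeed=164.1 kt
Leg 2: heading=236.7°, groundspeed=131.8 kt
Leg 3: heading=210.1°, groundspeed=114.0 kt
Leg 4: heading=311.8°, groundspeed=163.3 kt

Leg 1: desired track 329.6°; wind correction +1.1° → command heading 330.7°, groundspeed 164.1 kt
Leg 2: desired track 253.8°; wind correction -17.1° → command heading 236.7°, groundspeed 131.8 kt
Leg 3: desired track 227.9°; wind correction -17.8° → command heading 210.1°, groundspeed 114.0 kt
Leg 4: desired track 315.1°; wind correction -3.3° → command heading 311.8°, groundspeed 163.3 kt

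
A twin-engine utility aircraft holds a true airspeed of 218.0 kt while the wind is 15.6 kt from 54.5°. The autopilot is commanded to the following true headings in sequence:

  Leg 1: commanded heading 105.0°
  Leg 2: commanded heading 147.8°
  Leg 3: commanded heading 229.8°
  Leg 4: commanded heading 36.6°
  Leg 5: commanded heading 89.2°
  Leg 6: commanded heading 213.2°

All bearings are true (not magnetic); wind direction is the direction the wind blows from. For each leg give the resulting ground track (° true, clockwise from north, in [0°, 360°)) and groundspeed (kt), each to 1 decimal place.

Leg 1: heading 105.0°; drift +3.3° → track 108.3°, groundspeed 208.4 kt
Leg 2: heading 147.8°; drift +4.1° → track 151.9°, groundspeed 219.5 kt
Leg 3: heading 229.8°; drift +0.3° → track 230.1°, groundspeed 233.6 kt
Leg 4: heading 36.6°; drift -1.4° → track 35.2°, groundspeed 203.2 kt
Leg 5: heading 89.2°; drift +2.5° → track 91.7°, groundspeed 205.4 kt
Leg 6: heading 213.2°; drift +1.4° → track 214.6°, groundspeed 232.6 kt

Leg 1: track=108.3°, groundspeed=208.4 kt
Leg 2: track=151.9°, groundspeed=219.5 kt
Leg 3: track=230.1°, groundspeed=233.6 kt
Leg 4: track=35.2°, groundspeed=203.2 kt
Leg 5: track=91.7°, groundspeed=205.4 kt
Leg 6: track=214.6°, groundspeed=232.6 kt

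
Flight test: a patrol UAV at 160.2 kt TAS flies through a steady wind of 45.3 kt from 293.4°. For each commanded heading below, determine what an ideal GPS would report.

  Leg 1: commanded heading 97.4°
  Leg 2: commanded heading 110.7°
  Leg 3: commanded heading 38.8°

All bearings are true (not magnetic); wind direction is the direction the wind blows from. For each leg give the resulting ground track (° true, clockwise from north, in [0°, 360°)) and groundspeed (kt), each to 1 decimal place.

Leg 1: track=100.9°, groundspeed=204.1 kt
Leg 2: track=111.3°, groundspeed=205.5 kt
Leg 3: track=53.0°, groundspeed=177.7 kt

Leg 1: heading 97.4°; drift +3.5° → track 100.9°, groundspeed 204.1 kt
Leg 2: heading 110.7°; drift +0.6° → track 111.3°, groundspeed 205.5 kt
Leg 3: heading 38.8°; drift +14.2° → track 53.0°, groundspeed 177.7 kt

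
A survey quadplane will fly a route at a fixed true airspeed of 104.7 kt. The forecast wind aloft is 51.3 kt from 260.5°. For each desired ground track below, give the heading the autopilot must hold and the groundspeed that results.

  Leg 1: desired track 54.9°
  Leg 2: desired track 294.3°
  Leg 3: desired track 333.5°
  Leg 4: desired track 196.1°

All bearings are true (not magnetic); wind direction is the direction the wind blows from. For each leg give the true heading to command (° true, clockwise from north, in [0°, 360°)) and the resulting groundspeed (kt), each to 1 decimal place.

Leg 1: heading=42.7°, groundspeed=148.6 kt
Leg 2: heading=278.5°, groundspeed=58.1 kt
Leg 3: heading=305.6°, groundspeed=77.5 kt
Leg 4: heading=222.3°, groundspeed=71.8 kt

Leg 1: desired track 54.9°; wind correction -12.2° → command heading 42.7°, groundspeed 148.6 kt
Leg 2: desired track 294.3°; wind correction -15.8° → command heading 278.5°, groundspeed 58.1 kt
Leg 3: desired track 333.5°; wind correction -27.9° → command heading 305.6°, groundspeed 77.5 kt
Leg 4: desired track 196.1°; wind correction +26.2° → command heading 222.3°, groundspeed 71.8 kt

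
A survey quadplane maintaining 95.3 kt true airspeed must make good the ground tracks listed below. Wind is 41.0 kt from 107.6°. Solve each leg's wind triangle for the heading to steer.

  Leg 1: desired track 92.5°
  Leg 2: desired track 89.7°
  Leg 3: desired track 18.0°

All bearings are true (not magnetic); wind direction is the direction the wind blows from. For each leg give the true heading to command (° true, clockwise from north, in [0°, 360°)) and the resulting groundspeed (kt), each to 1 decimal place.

Leg 1: desired track 92.5°; wind correction +6.4° → command heading 98.9°, groundspeed 55.1 kt
Leg 2: desired track 89.7°; wind correction +7.6° → command heading 97.3°, groundspeed 55.4 kt
Leg 3: desired track 18.0°; wind correction +25.5° → command heading 43.5°, groundspeed 85.7 kt

Leg 1: heading=98.9°, groundspeed=55.1 kt
Leg 2: heading=97.3°, groundspeed=55.4 kt
Leg 3: heading=43.5°, groundspeed=85.7 kt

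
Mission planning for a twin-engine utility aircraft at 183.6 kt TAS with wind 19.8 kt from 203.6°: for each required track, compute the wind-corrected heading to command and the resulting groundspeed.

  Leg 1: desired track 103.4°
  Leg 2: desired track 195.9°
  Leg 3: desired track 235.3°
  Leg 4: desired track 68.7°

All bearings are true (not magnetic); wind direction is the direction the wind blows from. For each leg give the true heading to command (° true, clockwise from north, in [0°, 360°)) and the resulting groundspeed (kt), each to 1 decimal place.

Leg 1: heading=109.5°, groundspeed=186.1 kt
Leg 2: heading=196.7°, groundspeed=164.0 kt
Leg 3: heading=232.1°, groundspeed=166.5 kt
Leg 4: heading=73.1°, groundspeed=197.0 kt

Leg 1: desired track 103.4°; wind correction +6.1° → command heading 109.5°, groundspeed 186.1 kt
Leg 2: desired track 195.9°; wind correction +0.8° → command heading 196.7°, groundspeed 164.0 kt
Leg 3: desired track 235.3°; wind correction -3.2° → command heading 232.1°, groundspeed 166.5 kt
Leg 4: desired track 68.7°; wind correction +4.4° → command heading 73.1°, groundspeed 197.0 kt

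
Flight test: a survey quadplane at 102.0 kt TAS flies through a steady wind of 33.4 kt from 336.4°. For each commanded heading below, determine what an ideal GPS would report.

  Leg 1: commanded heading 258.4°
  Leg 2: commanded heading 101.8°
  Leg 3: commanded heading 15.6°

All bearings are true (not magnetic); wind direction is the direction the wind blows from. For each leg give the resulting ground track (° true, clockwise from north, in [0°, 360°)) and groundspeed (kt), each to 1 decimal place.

Leg 1: track=239.4°, groundspeed=100.5 kt
Leg 2: track=114.4°, groundspeed=124.4 kt
Leg 3: track=31.1°, groundspeed=79.0 kt

Leg 1: heading 258.4°; drift -19.0° → track 239.4°, groundspeed 100.5 kt
Leg 2: heading 101.8°; drift +12.6° → track 114.4°, groundspeed 124.4 kt
Leg 3: heading 15.6°; drift +15.5° → track 31.1°, groundspeed 79.0 kt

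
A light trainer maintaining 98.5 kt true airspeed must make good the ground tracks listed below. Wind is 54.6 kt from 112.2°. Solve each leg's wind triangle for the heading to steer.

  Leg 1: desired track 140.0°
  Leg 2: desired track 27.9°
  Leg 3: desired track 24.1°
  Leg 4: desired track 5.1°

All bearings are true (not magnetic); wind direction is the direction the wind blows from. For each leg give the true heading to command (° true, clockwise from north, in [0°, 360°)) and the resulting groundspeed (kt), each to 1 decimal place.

Leg 1: desired track 140.0°; wind correction -15.0° → command heading 125.0°, groundspeed 46.9 kt
Leg 2: desired track 27.9°; wind correction +33.5° → command heading 61.4°, groundspeed 76.7 kt
Leg 3: desired track 24.1°; wind correction +33.6° → command heading 57.7°, groundspeed 80.2 kt
Leg 4: desired track 5.1°; wind correction +32.0° → command heading 37.1°, groundspeed 99.6 kt

Leg 1: heading=125.0°, groundspeed=46.9 kt
Leg 2: heading=61.4°, groundspeed=76.7 kt
Leg 3: heading=57.7°, groundspeed=80.2 kt
Leg 4: heading=37.1°, groundspeed=99.6 kt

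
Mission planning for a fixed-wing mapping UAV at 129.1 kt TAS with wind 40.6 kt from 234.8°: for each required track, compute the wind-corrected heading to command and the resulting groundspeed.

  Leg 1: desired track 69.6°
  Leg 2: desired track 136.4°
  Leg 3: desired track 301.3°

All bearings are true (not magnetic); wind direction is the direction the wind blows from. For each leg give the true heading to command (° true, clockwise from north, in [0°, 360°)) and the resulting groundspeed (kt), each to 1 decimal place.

Leg 1: desired track 69.6°; wind correction +4.6° → command heading 74.2°, groundspeed 167.9 kt
Leg 2: desired track 136.4°; wind correction +18.1° → command heading 154.5°, groundspeed 128.6 kt
Leg 3: desired track 301.3°; wind correction -16.8° → command heading 284.5°, groundspeed 107.4 kt

Leg 1: heading=74.2°, groundspeed=167.9 kt
Leg 2: heading=154.5°, groundspeed=128.6 kt
Leg 3: heading=284.5°, groundspeed=107.4 kt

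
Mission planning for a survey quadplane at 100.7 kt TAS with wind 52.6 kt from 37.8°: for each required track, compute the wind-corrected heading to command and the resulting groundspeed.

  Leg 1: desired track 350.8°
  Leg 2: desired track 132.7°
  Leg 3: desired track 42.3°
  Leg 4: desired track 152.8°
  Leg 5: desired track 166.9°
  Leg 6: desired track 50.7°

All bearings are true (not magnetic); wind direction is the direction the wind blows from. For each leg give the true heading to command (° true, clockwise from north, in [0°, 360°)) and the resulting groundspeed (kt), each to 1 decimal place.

Leg 1: heading=13.3°, groundspeed=57.2 kt
Leg 2: heading=101.3°, groundspeed=90.5 kt
Leg 3: heading=40.0°, groundspeed=48.2 kt
Leg 4: heading=124.5°, groundspeed=110.9 kt
Leg 5: heading=143.0°, groundspeed=125.2 kt
Leg 6: heading=44.0°, groundspeed=48.7 kt

Leg 1: desired track 350.8°; wind correction +22.5° → command heading 13.3°, groundspeed 57.2 kt
Leg 2: desired track 132.7°; wind correction -31.4° → command heading 101.3°, groundspeed 90.5 kt
Leg 3: desired track 42.3°; wind correction -2.3° → command heading 40.0°, groundspeed 48.2 kt
Leg 4: desired track 152.8°; wind correction -28.3° → command heading 124.5°, groundspeed 110.9 kt
Leg 5: desired track 166.9°; wind correction -23.9° → command heading 143.0°, groundspeed 125.2 kt
Leg 6: desired track 50.7°; wind correction -6.7° → command heading 44.0°, groundspeed 48.7 kt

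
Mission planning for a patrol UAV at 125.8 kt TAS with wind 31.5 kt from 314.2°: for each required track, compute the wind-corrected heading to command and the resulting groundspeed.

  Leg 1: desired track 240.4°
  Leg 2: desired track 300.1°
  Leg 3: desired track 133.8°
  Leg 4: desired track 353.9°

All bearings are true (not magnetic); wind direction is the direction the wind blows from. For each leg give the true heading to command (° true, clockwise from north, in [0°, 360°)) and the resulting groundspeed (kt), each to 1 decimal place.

Leg 1: heading=254.3°, groundspeed=113.3 kt
Leg 2: heading=303.6°, groundspeed=95.0 kt
Leg 3: heading=133.7°, groundspeed=157.3 kt
Leg 4: heading=344.7°, groundspeed=99.9 kt

Leg 1: desired track 240.4°; wind correction +13.9° → command heading 254.3°, groundspeed 113.3 kt
Leg 2: desired track 300.1°; wind correction +3.5° → command heading 303.6°, groundspeed 95.0 kt
Leg 3: desired track 133.8°; wind correction -0.1° → command heading 133.7°, groundspeed 157.3 kt
Leg 4: desired track 353.9°; wind correction -9.2° → command heading 344.7°, groundspeed 99.9 kt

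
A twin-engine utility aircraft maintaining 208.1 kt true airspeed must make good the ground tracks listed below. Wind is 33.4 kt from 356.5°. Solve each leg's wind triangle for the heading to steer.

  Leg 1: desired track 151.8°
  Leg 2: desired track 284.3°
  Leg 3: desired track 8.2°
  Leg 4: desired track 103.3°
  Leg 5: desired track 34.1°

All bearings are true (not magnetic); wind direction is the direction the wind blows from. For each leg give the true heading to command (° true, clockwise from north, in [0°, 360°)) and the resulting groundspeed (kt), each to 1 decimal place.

Leg 1: desired track 151.8°; wind correction -3.8° → command heading 148.0°, groundspeed 238.0 kt
Leg 2: desired track 284.3°; wind correction +8.8° → command heading 293.1°, groundspeed 195.4 kt
Leg 3: desired track 8.2°; wind correction -1.9° → command heading 6.3°, groundspeed 175.3 kt
Leg 4: desired track 103.3°; wind correction -8.8° → command heading 94.5°, groundspeed 215.3 kt
Leg 5: desired track 34.1°; wind correction -5.6° → command heading 28.5°, groundspeed 180.6 kt

Leg 1: heading=148.0°, groundspeed=238.0 kt
Leg 2: heading=293.1°, groundspeed=195.4 kt
Leg 3: heading=6.3°, groundspeed=175.3 kt
Leg 4: heading=94.5°, groundspeed=215.3 kt
Leg 5: heading=28.5°, groundspeed=180.6 kt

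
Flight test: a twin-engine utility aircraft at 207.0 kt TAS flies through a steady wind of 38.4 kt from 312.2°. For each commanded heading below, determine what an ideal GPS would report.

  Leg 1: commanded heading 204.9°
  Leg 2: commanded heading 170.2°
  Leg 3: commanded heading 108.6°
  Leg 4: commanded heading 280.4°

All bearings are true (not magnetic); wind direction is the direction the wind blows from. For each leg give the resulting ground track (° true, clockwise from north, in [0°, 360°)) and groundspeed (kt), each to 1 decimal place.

Leg 1: heading 204.9°; drift -9.5° → track 195.4°, groundspeed 221.5 kt
Leg 2: heading 170.2°; drift -5.7° → track 164.5°, groundspeed 238.4 kt
Leg 3: heading 108.6°; drift +3.6° → track 112.2°, groundspeed 242.7 kt
Leg 4: heading 280.4°; drift -6.6° → track 273.8°, groundspeed 175.5 kt

Leg 1: track=195.4°, groundspeed=221.5 kt
Leg 2: track=164.5°, groundspeed=238.4 kt
Leg 3: track=112.2°, groundspeed=242.7 kt
Leg 4: track=273.8°, groundspeed=175.5 kt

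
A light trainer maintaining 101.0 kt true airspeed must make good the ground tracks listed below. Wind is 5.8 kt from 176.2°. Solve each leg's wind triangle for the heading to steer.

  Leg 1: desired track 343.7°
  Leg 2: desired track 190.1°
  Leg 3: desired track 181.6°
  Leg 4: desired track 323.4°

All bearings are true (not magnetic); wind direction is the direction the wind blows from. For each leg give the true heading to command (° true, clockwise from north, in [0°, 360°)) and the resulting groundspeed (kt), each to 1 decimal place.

Leg 1: desired track 343.7°; wind correction -0.7° → command heading 343.0°, groundspeed 106.7 kt
Leg 2: desired track 190.1°; wind correction -0.8° → command heading 189.3°, groundspeed 95.4 kt
Leg 3: desired track 181.6°; wind correction -0.3° → command heading 181.3°, groundspeed 95.2 kt
Leg 4: desired track 323.4°; wind correction -1.8° → command heading 321.6°, groundspeed 105.8 kt

Leg 1: heading=343.0°, groundspeed=106.7 kt
Leg 2: heading=189.3°, groundspeed=95.4 kt
Leg 3: heading=181.3°, groundspeed=95.2 kt
Leg 4: heading=321.6°, groundspeed=105.8 kt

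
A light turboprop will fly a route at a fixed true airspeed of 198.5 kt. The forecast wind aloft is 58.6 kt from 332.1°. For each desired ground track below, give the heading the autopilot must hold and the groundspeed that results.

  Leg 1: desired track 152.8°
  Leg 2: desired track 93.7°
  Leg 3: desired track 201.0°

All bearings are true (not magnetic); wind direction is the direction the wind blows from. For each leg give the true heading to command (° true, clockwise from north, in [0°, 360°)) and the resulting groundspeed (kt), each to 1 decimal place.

Leg 1: heading=153.0°, groundspeed=257.1 kt
Leg 2: heading=79.1°, groundspeed=222.8 kt
Leg 3: heading=213.9°, groundspeed=232.0 kt

Leg 1: desired track 152.8°; wind correction +0.2° → command heading 153.0°, groundspeed 257.1 kt
Leg 2: desired track 93.7°; wind correction -14.6° → command heading 79.1°, groundspeed 222.8 kt
Leg 3: desired track 201.0°; wind correction +12.9° → command heading 213.9°, groundspeed 232.0 kt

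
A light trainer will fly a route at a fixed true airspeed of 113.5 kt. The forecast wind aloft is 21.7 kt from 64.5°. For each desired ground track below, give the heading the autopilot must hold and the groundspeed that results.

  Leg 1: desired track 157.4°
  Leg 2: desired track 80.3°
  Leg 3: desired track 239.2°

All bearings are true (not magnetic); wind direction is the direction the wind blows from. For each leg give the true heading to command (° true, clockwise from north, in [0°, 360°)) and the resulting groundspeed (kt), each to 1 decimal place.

Leg 1: desired track 157.4°; wind correction -11.0° → command heading 146.4°, groundspeed 112.5 kt
Leg 2: desired track 80.3°; wind correction -3.0° → command heading 77.3°, groundspeed 92.5 kt
Leg 3: desired track 239.2°; wind correction -1.0° → command heading 238.2°, groundspeed 135.1 kt

Leg 1: heading=146.4°, groundspeed=112.5 kt
Leg 2: heading=77.3°, groundspeed=92.5 kt
Leg 3: heading=238.2°, groundspeed=135.1 kt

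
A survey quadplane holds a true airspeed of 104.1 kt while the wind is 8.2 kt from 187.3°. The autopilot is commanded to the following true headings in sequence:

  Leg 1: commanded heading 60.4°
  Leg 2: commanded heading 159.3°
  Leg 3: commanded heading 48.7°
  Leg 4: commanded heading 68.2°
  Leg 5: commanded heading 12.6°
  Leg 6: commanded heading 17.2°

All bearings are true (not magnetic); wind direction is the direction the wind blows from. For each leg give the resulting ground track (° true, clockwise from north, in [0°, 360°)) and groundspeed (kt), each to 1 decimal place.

Leg 1: heading 60.4°; drift -3.4° → track 57.0°, groundspeed 109.2 kt
Leg 2: heading 159.3°; drift -2.3° → track 157.0°, groundspeed 96.9 kt
Leg 3: heading 48.7°; drift -2.8° → track 45.9°, groundspeed 110.4 kt
Leg 4: heading 68.2°; drift -3.8° → track 64.4°, groundspeed 108.3 kt
Leg 5: heading 12.6°; drift -0.4° → track 12.2°, groundspeed 112.3 kt
Leg 6: heading 17.2°; drift -0.7° → track 16.5°, groundspeed 112.2 kt

Leg 1: track=57.0°, groundspeed=109.2 kt
Leg 2: track=157.0°, groundspeed=96.9 kt
Leg 3: track=45.9°, groundspeed=110.4 kt
Leg 4: track=64.4°, groundspeed=108.3 kt
Leg 5: track=12.2°, groundspeed=112.3 kt
Leg 6: track=16.5°, groundspeed=112.2 kt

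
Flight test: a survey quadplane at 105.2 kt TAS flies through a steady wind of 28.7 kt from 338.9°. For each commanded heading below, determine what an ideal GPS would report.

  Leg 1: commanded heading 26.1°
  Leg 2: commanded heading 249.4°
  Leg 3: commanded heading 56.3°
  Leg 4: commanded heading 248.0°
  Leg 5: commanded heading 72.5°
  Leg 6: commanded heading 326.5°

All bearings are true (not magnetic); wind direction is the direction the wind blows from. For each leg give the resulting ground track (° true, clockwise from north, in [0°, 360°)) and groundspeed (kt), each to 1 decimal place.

Leg 1: track=39.9°, groundspeed=88.2 kt
Leg 2: track=234.1°, groundspeed=108.8 kt
Leg 3: track=72.1°, groundspeed=102.8 kt
Leg 4: track=232.8°, groundspeed=109.5 kt
Leg 5: track=87.5°, groundspeed=110.8 kt
Leg 6: track=321.9°, groundspeed=77.4 kt

Leg 1: heading 26.1°; drift +13.8° → track 39.9°, groundspeed 88.2 kt
Leg 2: heading 249.4°; drift -15.3° → track 234.1°, groundspeed 108.8 kt
Leg 3: heading 56.3°; drift +15.8° → track 72.1°, groundspeed 102.8 kt
Leg 4: heading 248.0°; drift -15.2° → track 232.8°, groundspeed 109.5 kt
Leg 5: heading 72.5°; drift +15.0° → track 87.5°, groundspeed 110.8 kt
Leg 6: heading 326.5°; drift -4.6° → track 321.9°, groundspeed 77.4 kt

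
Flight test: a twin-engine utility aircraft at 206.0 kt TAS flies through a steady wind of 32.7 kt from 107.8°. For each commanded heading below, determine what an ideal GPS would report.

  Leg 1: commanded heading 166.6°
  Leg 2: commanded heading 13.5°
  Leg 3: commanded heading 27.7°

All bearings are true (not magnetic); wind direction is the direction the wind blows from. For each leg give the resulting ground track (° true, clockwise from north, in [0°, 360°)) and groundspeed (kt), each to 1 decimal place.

Leg 1: heading 166.6°; drift +8.4° → track 175.0°, groundspeed 191.1 kt
Leg 2: heading 13.5°; drift -8.9° → track 4.6°, groundspeed 211.0 kt
Leg 3: heading 27.7°; drift -9.1° → track 18.6°, groundspeed 203.0 kt

Leg 1: track=175.0°, groundspeed=191.1 kt
Leg 2: track=4.6°, groundspeed=211.0 kt
Leg 3: track=18.6°, groundspeed=203.0 kt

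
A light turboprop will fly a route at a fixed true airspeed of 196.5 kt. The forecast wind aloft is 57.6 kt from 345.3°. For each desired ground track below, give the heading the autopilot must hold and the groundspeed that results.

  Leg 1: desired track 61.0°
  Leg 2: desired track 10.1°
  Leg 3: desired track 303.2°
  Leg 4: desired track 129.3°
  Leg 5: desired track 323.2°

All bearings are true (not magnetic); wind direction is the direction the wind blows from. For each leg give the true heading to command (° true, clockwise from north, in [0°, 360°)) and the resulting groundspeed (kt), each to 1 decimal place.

Leg 1: desired track 61.0°; wind correction -16.5° → command heading 44.5°, groundspeed 174.2 kt
Leg 2: desired track 10.1°; wind correction -7.1° → command heading 3.0°, groundspeed 142.7 kt
Leg 3: desired track 303.2°; wind correction +11.3° → command heading 314.5°, groundspeed 149.9 kt
Leg 4: desired track 129.3°; wind correction -9.9° → command heading 119.4°, groundspeed 240.2 kt
Leg 5: desired track 323.2°; wind correction +6.3° → command heading 329.5°, groundspeed 141.9 kt

Leg 1: heading=44.5°, groundspeed=174.2 kt
Leg 2: heading=3.0°, groundspeed=142.7 kt
Leg 3: heading=314.5°, groundspeed=149.9 kt
Leg 4: heading=119.4°, groundspeed=240.2 kt
Leg 5: heading=329.5°, groundspeed=141.9 kt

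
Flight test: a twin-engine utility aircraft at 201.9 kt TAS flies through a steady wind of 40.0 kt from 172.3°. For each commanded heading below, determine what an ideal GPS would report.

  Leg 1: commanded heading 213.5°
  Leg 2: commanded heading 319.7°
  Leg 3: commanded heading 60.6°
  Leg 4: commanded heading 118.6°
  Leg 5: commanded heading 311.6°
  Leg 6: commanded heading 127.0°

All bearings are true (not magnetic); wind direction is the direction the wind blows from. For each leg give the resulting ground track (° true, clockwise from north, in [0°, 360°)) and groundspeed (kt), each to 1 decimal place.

Leg 1: heading 213.5°; drift +8.7° → track 222.2°, groundspeed 173.8 kt
Leg 2: heading 319.7°; drift +5.2° → track 324.9°, groundspeed 236.6 kt
Leg 3: heading 60.6°; drift -9.7° → track 50.9°, groundspeed 219.9 kt
Leg 4: heading 118.6°; drift -10.3° → track 108.3°, groundspeed 181.1 kt
Leg 5: heading 311.6°; drift +6.4° → track 318.0°, groundspeed 233.7 kt
Leg 6: heading 127.0°; drift -9.3° → track 117.7°, groundspeed 176.1 kt

Leg 1: track=222.2°, groundspeed=173.8 kt
Leg 2: track=324.9°, groundspeed=236.6 kt
Leg 3: track=50.9°, groundspeed=219.9 kt
Leg 4: track=108.3°, groundspeed=181.1 kt
Leg 5: track=318.0°, groundspeed=233.7 kt
Leg 6: track=117.7°, groundspeed=176.1 kt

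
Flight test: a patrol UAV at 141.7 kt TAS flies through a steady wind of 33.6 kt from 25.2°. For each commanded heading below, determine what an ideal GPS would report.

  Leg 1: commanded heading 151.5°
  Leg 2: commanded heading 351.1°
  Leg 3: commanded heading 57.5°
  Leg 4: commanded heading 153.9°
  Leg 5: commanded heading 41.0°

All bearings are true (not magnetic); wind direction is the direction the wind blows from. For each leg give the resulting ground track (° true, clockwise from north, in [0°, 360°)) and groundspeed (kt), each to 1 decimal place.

Leg 1: track=161.0°, groundspeed=163.8 kt
Leg 2: track=341.7°, groundspeed=115.4 kt
Leg 3: track=66.5°, groundspeed=114.7 kt
Leg 4: track=163.1°, groundspeed=164.8 kt
Leg 5: track=45.8°, groundspeed=109.8 kt

Leg 1: heading 151.5°; drift +9.5° → track 161.0°, groundspeed 163.8 kt
Leg 2: heading 351.1°; drift -9.4° → track 341.7°, groundspeed 115.4 kt
Leg 3: heading 57.5°; drift +9.0° → track 66.5°, groundspeed 114.7 kt
Leg 4: heading 153.9°; drift +9.2° → track 163.1°, groundspeed 164.8 kt
Leg 5: heading 41.0°; drift +4.8° → track 45.8°, groundspeed 109.8 kt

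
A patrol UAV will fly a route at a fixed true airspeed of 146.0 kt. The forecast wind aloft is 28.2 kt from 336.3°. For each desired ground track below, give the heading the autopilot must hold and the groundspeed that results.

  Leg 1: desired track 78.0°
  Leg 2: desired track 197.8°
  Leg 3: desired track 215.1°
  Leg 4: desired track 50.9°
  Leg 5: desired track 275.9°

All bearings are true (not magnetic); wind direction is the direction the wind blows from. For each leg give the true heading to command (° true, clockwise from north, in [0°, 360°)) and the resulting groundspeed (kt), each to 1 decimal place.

Leg 1: heading=67.1°, groundspeed=149.1 kt
Leg 2: heading=205.2°, groundspeed=165.9 kt
Leg 3: heading=224.6°, groundspeed=158.6 kt
Leg 4: heading=40.2°, groundspeed=136.0 kt
Leg 5: heading=285.6°, groundspeed=130.0 kt

Leg 1: desired track 78.0°; wind correction -10.9° → command heading 67.1°, groundspeed 149.1 kt
Leg 2: desired track 197.8°; wind correction +7.4° → command heading 205.2°, groundspeed 165.9 kt
Leg 3: desired track 215.1°; wind correction +9.5° → command heading 224.6°, groundspeed 158.6 kt
Leg 4: desired track 50.9°; wind correction -10.7° → command heading 40.2°, groundspeed 136.0 kt
Leg 5: desired track 275.9°; wind correction +9.7° → command heading 285.6°, groundspeed 130.0 kt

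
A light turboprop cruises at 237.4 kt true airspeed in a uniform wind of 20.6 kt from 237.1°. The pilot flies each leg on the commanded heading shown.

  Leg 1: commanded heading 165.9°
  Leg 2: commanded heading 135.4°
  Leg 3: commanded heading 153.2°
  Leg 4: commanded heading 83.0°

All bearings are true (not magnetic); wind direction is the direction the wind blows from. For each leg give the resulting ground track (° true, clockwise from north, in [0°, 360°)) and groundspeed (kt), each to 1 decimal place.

Leg 1: heading 165.9°; drift -4.8° → track 161.1°, groundspeed 231.6 kt
Leg 2: heading 135.4°; drift -4.8° → track 130.6°, groundspeed 242.4 kt
Leg 3: heading 153.2°; drift -5.0° → track 148.2°, groundspeed 236.1 kt
Leg 4: heading 83.0°; drift -2.0° → track 81.0°, groundspeed 256.1 kt

Leg 1: track=161.1°, groundspeed=231.6 kt
Leg 2: track=130.6°, groundspeed=242.4 kt
Leg 3: track=148.2°, groundspeed=236.1 kt
Leg 4: track=81.0°, groundspeed=256.1 kt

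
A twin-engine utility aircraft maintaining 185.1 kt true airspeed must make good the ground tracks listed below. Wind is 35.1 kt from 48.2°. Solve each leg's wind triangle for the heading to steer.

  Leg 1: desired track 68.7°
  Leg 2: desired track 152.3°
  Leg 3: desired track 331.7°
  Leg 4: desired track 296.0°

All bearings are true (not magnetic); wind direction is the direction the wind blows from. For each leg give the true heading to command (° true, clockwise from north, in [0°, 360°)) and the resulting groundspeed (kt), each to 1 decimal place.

Leg 1: heading=64.9°, groundspeed=151.8 kt
Leg 2: heading=141.7°, groundspeed=190.5 kt
Leg 3: heading=342.3°, groundspeed=173.7 kt
Leg 4: heading=306.1°, groundspeed=195.5 kt

Leg 1: desired track 68.7°; wind correction -3.8° → command heading 64.9°, groundspeed 151.8 kt
Leg 2: desired track 152.3°; wind correction -10.6° → command heading 141.7°, groundspeed 190.5 kt
Leg 3: desired track 331.7°; wind correction +10.6° → command heading 342.3°, groundspeed 173.7 kt
Leg 4: desired track 296.0°; wind correction +10.1° → command heading 306.1°, groundspeed 195.5 kt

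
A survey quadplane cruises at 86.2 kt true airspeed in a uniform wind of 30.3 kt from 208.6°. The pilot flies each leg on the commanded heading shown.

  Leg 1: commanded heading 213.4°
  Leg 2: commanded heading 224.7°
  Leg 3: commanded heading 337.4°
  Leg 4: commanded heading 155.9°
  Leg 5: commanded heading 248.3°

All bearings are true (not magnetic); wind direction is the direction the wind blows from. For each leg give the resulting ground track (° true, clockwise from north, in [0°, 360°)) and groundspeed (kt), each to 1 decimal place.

Leg 1: track=216.0°, groundspeed=56.1 kt
Leg 2: track=233.1°, groundspeed=57.7 kt
Leg 3: track=350.1°, groundspeed=107.8 kt
Leg 4: track=136.3°, groundspeed=72.0 kt
Leg 5: track=265.4°, groundspeed=65.8 kt

Leg 1: heading 213.4°; drift +2.6° → track 216.0°, groundspeed 56.1 kt
Leg 2: heading 224.7°; drift +8.4° → track 233.1°, groundspeed 57.7 kt
Leg 3: heading 337.4°; drift +12.7° → track 350.1°, groundspeed 107.8 kt
Leg 4: heading 155.9°; drift -19.6° → track 136.3°, groundspeed 72.0 kt
Leg 5: heading 248.3°; drift +17.1° → track 265.4°, groundspeed 65.8 kt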